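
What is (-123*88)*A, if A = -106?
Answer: 1147344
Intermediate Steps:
(-123*88)*A = -123*88*(-106) = -10824*(-106) = 1147344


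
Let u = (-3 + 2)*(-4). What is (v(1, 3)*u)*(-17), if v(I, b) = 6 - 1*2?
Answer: -272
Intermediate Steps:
u = 4 (u = -1*(-4) = 4)
v(I, b) = 4 (v(I, b) = 6 - 2 = 4)
(v(1, 3)*u)*(-17) = (4*4)*(-17) = 16*(-17) = -272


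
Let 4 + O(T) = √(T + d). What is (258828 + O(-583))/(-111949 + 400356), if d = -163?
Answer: 258824/288407 + I*√746/288407 ≈ 0.89743 + 9.4703e-5*I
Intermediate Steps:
O(T) = -4 + √(-163 + T) (O(T) = -4 + √(T - 163) = -4 + √(-163 + T))
(258828 + O(-583))/(-111949 + 400356) = (258828 + (-4 + √(-163 - 583)))/(-111949 + 400356) = (258828 + (-4 + √(-746)))/288407 = (258828 + (-4 + I*√746))*(1/288407) = (258824 + I*√746)*(1/288407) = 258824/288407 + I*√746/288407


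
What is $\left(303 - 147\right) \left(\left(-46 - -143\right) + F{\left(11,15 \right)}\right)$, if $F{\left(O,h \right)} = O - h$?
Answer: $14508$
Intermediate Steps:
$\left(303 - 147\right) \left(\left(-46 - -143\right) + F{\left(11,15 \right)}\right) = \left(303 - 147\right) \left(\left(-46 - -143\right) + \left(11 - 15\right)\right) = 156 \left(\left(-46 + 143\right) + \left(11 - 15\right)\right) = 156 \left(97 - 4\right) = 156 \cdot 93 = 14508$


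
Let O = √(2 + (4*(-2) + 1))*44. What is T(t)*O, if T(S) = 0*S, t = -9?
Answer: 0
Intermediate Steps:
T(S) = 0
O = 44*I*√5 (O = √(2 + (-8 + 1))*44 = √(2 - 7)*44 = √(-5)*44 = (I*√5)*44 = 44*I*√5 ≈ 98.387*I)
T(t)*O = 0*(44*I*√5) = 0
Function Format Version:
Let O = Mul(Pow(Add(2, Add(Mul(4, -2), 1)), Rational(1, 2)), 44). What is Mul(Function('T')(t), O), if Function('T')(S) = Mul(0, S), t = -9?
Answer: 0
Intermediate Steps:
Function('T')(S) = 0
O = Mul(44, I, Pow(5, Rational(1, 2))) (O = Mul(Pow(Add(2, Add(-8, 1)), Rational(1, 2)), 44) = Mul(Pow(Add(2, -7), Rational(1, 2)), 44) = Mul(Pow(-5, Rational(1, 2)), 44) = Mul(Mul(I, Pow(5, Rational(1, 2))), 44) = Mul(44, I, Pow(5, Rational(1, 2))) ≈ Mul(98.387, I))
Mul(Function('T')(t), O) = Mul(0, Mul(44, I, Pow(5, Rational(1, 2)))) = 0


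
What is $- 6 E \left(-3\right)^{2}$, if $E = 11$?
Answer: $-594$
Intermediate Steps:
$- 6 E \left(-3\right)^{2} = \left(-6\right) 11 \left(-3\right)^{2} = \left(-66\right) 9 = -594$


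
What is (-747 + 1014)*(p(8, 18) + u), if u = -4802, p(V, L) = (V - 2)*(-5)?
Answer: -1290144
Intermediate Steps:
p(V, L) = 10 - 5*V (p(V, L) = (-2 + V)*(-5) = 10 - 5*V)
(-747 + 1014)*(p(8, 18) + u) = (-747 + 1014)*((10 - 5*8) - 4802) = 267*((10 - 40) - 4802) = 267*(-30 - 4802) = 267*(-4832) = -1290144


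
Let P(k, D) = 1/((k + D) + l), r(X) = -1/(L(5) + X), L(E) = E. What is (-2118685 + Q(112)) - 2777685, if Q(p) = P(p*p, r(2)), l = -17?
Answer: -429352892553/87688 ≈ -4.8964e+6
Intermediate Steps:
r(X) = -1/(5 + X)
P(k, D) = 1/(-17 + D + k) (P(k, D) = 1/((k + D) - 17) = 1/((D + k) - 17) = 1/(-17 + D + k))
Q(p) = 1/(-120/7 + p²) (Q(p) = 1/(-17 - 1/(5 + 2) + p*p) = 1/(-17 - 1/7 + p²) = 1/(-17 - 1*⅐ + p²) = 1/(-17 - ⅐ + p²) = 1/(-120/7 + p²))
(-2118685 + Q(112)) - 2777685 = (-2118685 + 7/(-120 + 7*112²)) - 2777685 = (-2118685 + 7/(-120 + 7*12544)) - 2777685 = (-2118685 + 7/(-120 + 87808)) - 2777685 = (-2118685 + 7/87688) - 2777685 = -185783250273/87688 - 2777685 = -429352892553/87688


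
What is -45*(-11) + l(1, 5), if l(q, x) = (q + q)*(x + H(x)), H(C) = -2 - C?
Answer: 491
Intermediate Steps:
l(q, x) = -4*q (l(q, x) = (q + q)*(x + (-2 - x)) = (2*q)*(-2) = -4*q)
-45*(-11) + l(1, 5) = -45*(-11) - 4*1 = 495 - 4 = 491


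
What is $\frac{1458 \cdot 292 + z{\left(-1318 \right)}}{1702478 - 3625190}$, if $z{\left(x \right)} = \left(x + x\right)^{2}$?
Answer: $- \frac{921779}{240339} \approx -3.8353$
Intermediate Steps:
$z{\left(x \right)} = 4 x^{2}$ ($z{\left(x \right)} = \left(2 x\right)^{2} = 4 x^{2}$)
$\frac{1458 \cdot 292 + z{\left(-1318 \right)}}{1702478 - 3625190} = \frac{1458 \cdot 292 + 4 \left(-1318\right)^{2}}{1702478 - 3625190} = \frac{425736 + 4 \cdot 1737124}{-1922712} = \left(425736 + 6948496\right) \left(- \frac{1}{1922712}\right) = 7374232 \left(- \frac{1}{1922712}\right) = - \frac{921779}{240339}$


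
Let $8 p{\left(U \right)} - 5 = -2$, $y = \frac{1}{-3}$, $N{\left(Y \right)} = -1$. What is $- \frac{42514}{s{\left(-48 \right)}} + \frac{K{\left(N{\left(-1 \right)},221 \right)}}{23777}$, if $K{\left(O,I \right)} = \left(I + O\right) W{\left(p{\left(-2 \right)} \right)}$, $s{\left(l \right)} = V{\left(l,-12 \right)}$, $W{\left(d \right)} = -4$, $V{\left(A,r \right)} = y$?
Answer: $\frac{3032565254}{23777} \approx 1.2754 \cdot 10^{5}$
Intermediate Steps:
$y = - \frac{1}{3} \approx -0.33333$
$p{\left(U \right)} = \frac{3}{8}$ ($p{\left(U \right)} = \frac{5}{8} + \frac{1}{8} \left(-2\right) = \frac{5}{8} - \frac{1}{4} = \frac{3}{8}$)
$V{\left(A,r \right)} = - \frac{1}{3}$
$s{\left(l \right)} = - \frac{1}{3}$
$K{\left(O,I \right)} = - 4 I - 4 O$ ($K{\left(O,I \right)} = \left(I + O\right) \left(-4\right) = - 4 I - 4 O$)
$- \frac{42514}{s{\left(-48 \right)}} + \frac{K{\left(N{\left(-1 \right)},221 \right)}}{23777} = - \frac{42514}{- \frac{1}{3}} + \frac{\left(-4\right) 221 - -4}{23777} = \left(-42514\right) \left(-3\right) + \left(-884 + 4\right) \frac{1}{23777} = 127542 - \frac{880}{23777} = \frac{3032565254}{23777}$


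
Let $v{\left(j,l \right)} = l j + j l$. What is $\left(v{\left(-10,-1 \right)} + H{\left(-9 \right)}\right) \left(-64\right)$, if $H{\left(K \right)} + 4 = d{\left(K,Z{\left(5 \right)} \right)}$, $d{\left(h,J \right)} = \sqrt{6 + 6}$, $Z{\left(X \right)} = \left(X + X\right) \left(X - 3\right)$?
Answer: $-1024 - 128 \sqrt{3} \approx -1245.7$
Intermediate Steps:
$Z{\left(X \right)} = 2 X \left(-3 + X\right)$
$v{\left(j,l \right)} = 2 j l$ ($v{\left(j,l \right)} = j l + j l = 2 j l$)
$d{\left(h,J \right)} = 2 \sqrt{3}$ ($d{\left(h,J \right)} = \sqrt{12} = 2 \sqrt{3}$)
$H{\left(K \right)} = -4 + 2 \sqrt{3}$
$\left(v{\left(-10,-1 \right)} + H{\left(-9 \right)}\right) \left(-64\right) = \left(2 \left(-10\right) \left(-1\right) - \left(4 - 2 \sqrt{3}\right)\right) \left(-64\right) = \left(20 - \left(4 - 2 \sqrt{3}\right)\right) \left(-64\right) = \left(16 + 2 \sqrt{3}\right) \left(-64\right) = -1024 - 128 \sqrt{3}$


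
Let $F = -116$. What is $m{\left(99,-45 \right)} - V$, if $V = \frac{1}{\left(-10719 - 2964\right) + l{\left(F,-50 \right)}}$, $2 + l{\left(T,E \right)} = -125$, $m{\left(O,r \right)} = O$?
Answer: $\frac{1367191}{13810} \approx 99.0$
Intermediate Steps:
$l{\left(T,E \right)} = -127$ ($l{\left(T,E \right)} = -2 - 125 = -127$)
$V = - \frac{1}{13810}$ ($V = \frac{1}{\left(-10719 - 2964\right) - 127} = \frac{1}{-13683 - 127} = \frac{1}{-13810} = - \frac{1}{13810} \approx -7.2411 \cdot 10^{-5}$)
$m{\left(99,-45 \right)} - V = 99 - - \frac{1}{13810} = 99 + \frac{1}{13810} = \frac{1367191}{13810}$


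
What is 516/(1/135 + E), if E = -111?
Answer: -17415/3746 ≈ -4.6490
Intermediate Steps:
516/(1/135 + E) = 516/(1/135 - 111) = 516/(-14984/135) = 516*(-135/14984) = -17415/3746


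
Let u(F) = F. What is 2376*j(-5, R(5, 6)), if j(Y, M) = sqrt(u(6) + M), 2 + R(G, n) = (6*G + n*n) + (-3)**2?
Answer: 2376*sqrt(79) ≈ 21118.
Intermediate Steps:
R(G, n) = 7 + n**2 + 6*G (R(G, n) = -2 + ((6*G + n*n) + (-3)**2) = -2 + ((6*G + n**2) + 9) = -2 + ((n**2 + 6*G) + 9) = -2 + (9 + n**2 + 6*G) = 7 + n**2 + 6*G)
j(Y, M) = sqrt(6 + M)
2376*j(-5, R(5, 6)) = 2376*sqrt(6 + (7 + 6**2 + 6*5)) = 2376*sqrt(6 + (7 + 36 + 30)) = 2376*sqrt(6 + 73) = 2376*sqrt(79)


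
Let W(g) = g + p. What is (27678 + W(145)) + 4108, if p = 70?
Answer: 32001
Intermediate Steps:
W(g) = 70 + g (W(g) = g + 70 = 70 + g)
(27678 + W(145)) + 4108 = (27678 + (70 + 145)) + 4108 = (27678 + 215) + 4108 = 27893 + 4108 = 32001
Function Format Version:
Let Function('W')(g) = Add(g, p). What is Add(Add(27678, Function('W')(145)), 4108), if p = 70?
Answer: 32001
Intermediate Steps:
Function('W')(g) = Add(70, g) (Function('W')(g) = Add(g, 70) = Add(70, g))
Add(Add(27678, Function('W')(145)), 4108) = Add(Add(27678, Add(70, 145)), 4108) = Add(Add(27678, 215), 4108) = Add(27893, 4108) = 32001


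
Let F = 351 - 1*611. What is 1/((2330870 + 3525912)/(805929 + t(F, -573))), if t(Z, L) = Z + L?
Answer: 402548/2928391 ≈ 0.13746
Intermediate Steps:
F = -260 (F = 351 - 611 = -260)
t(Z, L) = L + Z
1/((2330870 + 3525912)/(805929 + t(F, -573))) = 1/((2330870 + 3525912)/(805929 + (-573 - 260))) = 1/(5856782/(805929 - 833)) = 1/(5856782/805096) = 1/(5856782*(1/805096)) = 1/(2928391/402548) = 402548/2928391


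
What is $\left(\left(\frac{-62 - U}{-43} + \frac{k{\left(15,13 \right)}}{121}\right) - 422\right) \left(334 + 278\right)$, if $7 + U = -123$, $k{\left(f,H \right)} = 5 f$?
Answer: $- \frac{1346809428}{5203} \approx -2.5885 \cdot 10^{5}$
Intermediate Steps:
$U = -130$ ($U = -7 - 123 = -130$)
$\left(\left(\frac{-62 - U}{-43} + \frac{k{\left(15,13 \right)}}{121}\right) - 422\right) \left(334 + 278\right) = \left(\left(\frac{-62 - -130}{-43} + \frac{5 \cdot 15}{121}\right) - 422\right) \left(334 + 278\right) = \left(\left(\left(-62 + 130\right) \left(- \frac{1}{43}\right) + 75 \cdot \frac{1}{121}\right) - 422\right) 612 = \left(\left(68 \left(- \frac{1}{43}\right) + \frac{75}{121}\right) - 422\right) 612 = \left(\left(- \frac{68}{43} + \frac{75}{121}\right) - 422\right) 612 = \left(- \frac{5003}{5203} - 422\right) 612 = \left(- \frac{2200669}{5203}\right) 612 = - \frac{1346809428}{5203}$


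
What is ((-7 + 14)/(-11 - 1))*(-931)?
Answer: 6517/12 ≈ 543.08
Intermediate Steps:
((-7 + 14)/(-11 - 1))*(-931) = (7/(-12))*(-931) = (7*(-1/12))*(-931) = -7/12*(-931) = 6517/12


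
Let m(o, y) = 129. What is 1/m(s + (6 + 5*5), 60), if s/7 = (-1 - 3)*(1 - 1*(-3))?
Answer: 1/129 ≈ 0.0077519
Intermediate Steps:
s = -112 (s = 7*((-1 - 3)*(1 - 1*(-3))) = 7*(-4*(1 + 3)) = 7*(-4*4) = 7*(-16) = -112)
1/m(s + (6 + 5*5), 60) = 1/129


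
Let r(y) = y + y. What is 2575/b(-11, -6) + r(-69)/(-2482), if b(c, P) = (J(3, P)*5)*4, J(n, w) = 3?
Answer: 639943/14892 ≈ 42.972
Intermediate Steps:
r(y) = 2*y
b(c, P) = 60 (b(c, P) = (3*5)*4 = 15*4 = 60)
2575/b(-11, -6) + r(-69)/(-2482) = 2575/60 + (2*(-69))/(-2482) = 2575*(1/60) - 138*(-1/2482) = 515/12 + 69/1241 = 639943/14892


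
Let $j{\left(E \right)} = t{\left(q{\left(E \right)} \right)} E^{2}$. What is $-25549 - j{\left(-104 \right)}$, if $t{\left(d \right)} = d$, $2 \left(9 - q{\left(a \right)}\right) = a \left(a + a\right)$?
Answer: $116862963$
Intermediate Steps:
$q{\left(a \right)} = 9 - a^{2}$ ($q{\left(a \right)} = 9 - \frac{a \left(a + a\right)}{2} = 9 - \frac{a 2 a}{2} = 9 - \frac{2 a^{2}}{2} = 9 - a^{2}$)
$j{\left(E \right)} = E^{2} \left(9 - E^{2}\right)$ ($j{\left(E \right)} = \left(9 - E^{2}\right) E^{2} = E^{2} \left(9 - E^{2}\right)$)
$-25549 - j{\left(-104 \right)} = -25549 - \left(-104\right)^{2} \left(9 - \left(-104\right)^{2}\right) = -25549 - 10816 \left(9 - 10816\right) = -25549 - 10816 \left(-10807\right) = -25549 - -116888512 = -25549 + 116888512 = 116862963$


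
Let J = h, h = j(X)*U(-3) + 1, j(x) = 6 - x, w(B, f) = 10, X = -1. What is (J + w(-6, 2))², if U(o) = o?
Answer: 100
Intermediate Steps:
h = -20 (h = (6 - 1*(-1))*(-3) + 1 = (6 + 1)*(-3) + 1 = 7*(-3) + 1 = -21 + 1 = -20)
J = -20
(J + w(-6, 2))² = (-20 + 10)² = (-10)² = 100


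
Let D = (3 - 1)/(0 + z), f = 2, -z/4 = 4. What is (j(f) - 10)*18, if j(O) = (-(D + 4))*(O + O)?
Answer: -459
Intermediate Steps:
z = -16 (z = -4*4 = -16)
D = -⅛ (D = (3 - 1)/(0 - 16) = 2/(-16) = 2*(-1/16) = -⅛ ≈ -0.12500)
j(O) = -31*O/4 (j(O) = (-(-⅛ + 4))*(O + O) = (-1*31/8)*(2*O) = -31*O/4)
(j(f) - 10)*18 = (-31/4*2 - 10)*18 = (-31/2 - 10)*18 = -51/2*18 = -459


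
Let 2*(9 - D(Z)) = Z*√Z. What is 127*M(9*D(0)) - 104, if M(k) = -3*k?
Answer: -30965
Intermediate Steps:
D(Z) = 9 - Z^(3/2)/2 (D(Z) = 9 - Z*√Z/2 = 9 - Z^(3/2)/2)
127*M(9*D(0)) - 104 = 127*(-27*(9 - 0^(3/2)/2)) - 104 = 127*(-27*(9 - ½*0)) - 104 = 127*(-27*(9 + 0)) - 104 = 127*(-27*9) - 104 = 127*(-3*81) - 104 = 127*(-243) - 104 = -30861 - 104 = -30965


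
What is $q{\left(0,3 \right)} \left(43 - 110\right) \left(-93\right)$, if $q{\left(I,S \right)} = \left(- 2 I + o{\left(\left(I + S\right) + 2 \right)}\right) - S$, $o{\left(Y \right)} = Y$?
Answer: $12462$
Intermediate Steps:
$q{\left(I,S \right)} = 2 - I$ ($q{\left(I,S \right)} = \left(- 2 I + \left(\left(I + S\right) + 2\right)\right) - S = \left(- 2 I + \left(2 + I + S\right)\right) - S = \left(2 + S - I\right) - S = 2 - I$)
$q{\left(0,3 \right)} \left(43 - 110\right) \left(-93\right) = \left(2 - 0\right) \left(43 - 110\right) \left(-93\right) = \left(2 + 0\right) \left(\left(-67\right) \left(-93\right)\right) = 2 \cdot 6231 = 12462$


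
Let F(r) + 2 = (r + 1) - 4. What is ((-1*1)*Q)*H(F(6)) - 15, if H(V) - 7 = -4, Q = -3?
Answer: -6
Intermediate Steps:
F(r) = -5 + r (F(r) = -2 + ((r + 1) - 4) = -2 + ((1 + r) - 4) = -2 + (-3 + r) = -5 + r)
H(V) = 3 (H(V) = 7 - 4 = 3)
((-1*1)*Q)*H(F(6)) - 15 = (-1*1*(-3))*3 - 15 = -1*(-3)*3 - 15 = 3*3 - 15 = 9 - 15 = -6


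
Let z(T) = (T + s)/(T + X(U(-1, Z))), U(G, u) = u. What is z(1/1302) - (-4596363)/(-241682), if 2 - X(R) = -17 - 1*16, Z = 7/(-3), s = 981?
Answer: 99230618093/11013690422 ≈ 9.0098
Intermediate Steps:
Z = -7/3 (Z = 7*(-⅓) = -7/3 ≈ -2.3333)
X(R) = 35 (X(R) = 2 - (-17 - 1*16) = 2 - (-17 - 16) = 2 - 1*(-33) = 2 + 33 = 35)
z(T) = (981 + T)/(35 + T) (z(T) = (T + 981)/(T + 35) = (981 + T)/(35 + T))
z(1/1302) - (-4596363)/(-241682) = (981 + 1/1302)/(35 + 1/1302) - (-4596363)/(-241682) = (981 + 1/1302)/(35 + 1/1302) - (-4596363)*(-1)/241682 = (1277263/1302)/(45571/1302) - 1*4596363/241682 = (1302/45571)*(1277263/1302) - 4596363/241682 = 1277263/45571 - 4596363/241682 = 99230618093/11013690422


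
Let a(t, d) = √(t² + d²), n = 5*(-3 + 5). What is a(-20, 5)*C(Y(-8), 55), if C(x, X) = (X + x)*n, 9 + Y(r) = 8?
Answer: 2700*√17 ≈ 11132.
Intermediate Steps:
n = 10 (n = 5*2 = 10)
Y(r) = -1 (Y(r) = -9 + 8 = -1)
C(x, X) = 10*X + 10*x (C(x, X) = (X + x)*10 = 10*X + 10*x)
a(t, d) = √(d² + t²)
a(-20, 5)*C(Y(-8), 55) = √(5² + (-20)²)*(10*55 + 10*(-1)) = √(25 + 400)*(550 - 10) = √425*540 = (5*√17)*540 = 2700*√17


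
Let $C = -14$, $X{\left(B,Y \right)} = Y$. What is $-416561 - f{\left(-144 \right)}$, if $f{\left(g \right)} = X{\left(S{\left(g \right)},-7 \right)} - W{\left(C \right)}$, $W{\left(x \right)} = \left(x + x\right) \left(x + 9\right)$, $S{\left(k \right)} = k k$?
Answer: $-416414$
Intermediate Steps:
$S{\left(k \right)} = k^{2}$
$W{\left(x \right)} = 2 x \left(9 + x\right)$
$f{\left(g \right)} = -147$ ($f{\left(g \right)} = -7 - 2 \left(-14\right) \left(9 - 14\right) = -7 - 2 \left(-14\right) \left(-5\right) = -7 - 140 = -147$)
$-416561 - f{\left(-144 \right)} = -416561 - -147 = -416561 + 147 = -416414$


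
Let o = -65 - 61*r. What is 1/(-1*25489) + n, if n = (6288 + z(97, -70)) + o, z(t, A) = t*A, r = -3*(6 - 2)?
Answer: 4205684/25489 ≈ 165.00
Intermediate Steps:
r = -12 (r = -3*4 = -12)
z(t, A) = A*t
o = 667 (o = -65 - 61*(-12) = -65 + 732 = 667)
n = 165 (n = (6288 - 70*97) + 667 = (6288 - 6790) + 667 = -502 + 667 = 165)
1/(-1*25489) + n = 1/(-1*25489) + 165 = 1/(-25489) + 165 = -1/25489 + 165 = 4205684/25489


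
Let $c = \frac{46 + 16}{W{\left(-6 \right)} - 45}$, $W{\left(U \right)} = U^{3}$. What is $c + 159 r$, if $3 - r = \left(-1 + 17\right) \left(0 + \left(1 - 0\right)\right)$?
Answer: $- \frac{539549}{261} \approx -2067.2$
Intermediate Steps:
$c = - \frac{62}{261}$ ($c = \frac{46 + 16}{\left(-6\right)^{3} - 45} = \frac{62}{-216 - 45} = \frac{62}{-261} = 62 \left(- \frac{1}{261}\right) = - \frac{62}{261} \approx -0.23755$)
$r = -13$ ($r = 3 - \left(-1 + 17\right) \left(0 + \left(1 - 0\right)\right) = 3 - 16 \left(0 + \left(1 + 0\right)\right) = 3 - 16 \left(0 + 1\right) = 3 - 16 \cdot 1 = 3 - 16 = -13$)
$c + 159 r = - \frac{62}{261} + 159 \left(-13\right) = - \frac{62}{261} - 2067 = - \frac{539549}{261}$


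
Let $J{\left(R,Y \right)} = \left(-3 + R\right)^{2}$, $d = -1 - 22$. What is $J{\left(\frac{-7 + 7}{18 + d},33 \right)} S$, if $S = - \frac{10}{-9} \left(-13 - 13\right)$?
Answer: $-260$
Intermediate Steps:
$S = - \frac{260}{9}$ ($S = \left(-10\right) \left(- \frac{1}{9}\right) \left(-26\right) = \frac{10}{9} \left(-26\right) = - \frac{260}{9} \approx -28.889$)
$d = -23$
$J{\left(\frac{-7 + 7}{18 + d},33 \right)} S = \left(-3 + \frac{-7 + 7}{18 - 23}\right)^{2} \left(- \frac{260}{9}\right) = \left(-3 + \frac{0}{-5}\right)^{2} \left(- \frac{260}{9}\right) = \left(-3 + 0 \left(- \frac{1}{5}\right)\right)^{2} \left(- \frac{260}{9}\right) = \left(-3 + 0\right)^{2} \left(- \frac{260}{9}\right) = \left(-3\right)^{2} \left(- \frac{260}{9}\right) = 9 \left(- \frac{260}{9}\right) = -260$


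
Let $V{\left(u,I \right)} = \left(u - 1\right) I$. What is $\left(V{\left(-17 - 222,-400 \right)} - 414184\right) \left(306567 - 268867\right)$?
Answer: $-11995536800$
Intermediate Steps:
$V{\left(u,I \right)} = I \left(-1 + u\right)$ ($V{\left(u,I \right)} = \left(-1 + u\right) I = I \left(-1 + u\right)$)
$\left(V{\left(-17 - 222,-400 \right)} - 414184\right) \left(306567 - 268867\right) = \left(- 400 \left(-1 - 239\right) - 414184\right) \left(306567 - 268867\right) = \left(- 400 \left(-1 - 239\right) - 414184\right) 37700 = \left(\left(-400\right) \left(-240\right) - 414184\right) 37700 = \left(96000 - 414184\right) 37700 = \left(-318184\right) 37700 = -11995536800$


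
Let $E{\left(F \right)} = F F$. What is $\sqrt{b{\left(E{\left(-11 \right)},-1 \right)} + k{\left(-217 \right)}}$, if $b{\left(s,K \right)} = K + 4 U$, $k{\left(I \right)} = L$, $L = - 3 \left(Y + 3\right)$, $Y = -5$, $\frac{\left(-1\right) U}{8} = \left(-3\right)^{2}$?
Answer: $i \sqrt{283} \approx 16.823 i$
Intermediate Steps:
$U = -72$ ($U = - 8 \left(-3\right)^{2} = \left(-8\right) 9 = -72$)
$E{\left(F \right)} = F^{2}$
$L = 6$ ($L = - 3 \left(-5 + 3\right) = \left(-3\right) \left(-2\right) = 6$)
$k{\left(I \right)} = 6$
$b{\left(s,K \right)} = -288 + K$ ($b{\left(s,K \right)} = K + 4 \left(-72\right) = K - 288 = -288 + K$)
$\sqrt{b{\left(E{\left(-11 \right)},-1 \right)} + k{\left(-217 \right)}} = \sqrt{\left(-288 - 1\right) + 6} = \sqrt{-289 + 6} = \sqrt{-283} = i \sqrt{283}$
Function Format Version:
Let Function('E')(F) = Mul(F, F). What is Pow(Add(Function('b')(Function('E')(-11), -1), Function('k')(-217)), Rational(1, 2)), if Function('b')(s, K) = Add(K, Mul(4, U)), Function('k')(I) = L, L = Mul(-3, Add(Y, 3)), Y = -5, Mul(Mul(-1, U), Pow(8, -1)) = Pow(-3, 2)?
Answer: Mul(I, Pow(283, Rational(1, 2))) ≈ Mul(16.823, I)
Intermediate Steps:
U = -72 (U = Mul(-8, Pow(-3, 2)) = Mul(-8, 9) = -72)
Function('E')(F) = Pow(F, 2)
L = 6 (L = Mul(-3, Add(-5, 3)) = Mul(-3, -2) = 6)
Function('k')(I) = 6
Function('b')(s, K) = Add(-288, K) (Function('b')(s, K) = Add(K, Mul(4, -72)) = Add(K, -288) = Add(-288, K))
Pow(Add(Function('b')(Function('E')(-11), -1), Function('k')(-217)), Rational(1, 2)) = Pow(Add(Add(-288, -1), 6), Rational(1, 2)) = Pow(Add(-289, 6), Rational(1, 2)) = Pow(-283, Rational(1, 2)) = Mul(I, Pow(283, Rational(1, 2)))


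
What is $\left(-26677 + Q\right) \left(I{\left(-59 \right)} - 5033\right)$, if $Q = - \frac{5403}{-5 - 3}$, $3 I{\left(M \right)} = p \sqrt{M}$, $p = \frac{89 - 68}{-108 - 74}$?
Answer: $\frac{1046929429}{8} + \frac{16001 i \sqrt{59}}{16} \approx 1.3087 \cdot 10^{8} + 7681.6 i$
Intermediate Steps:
$p = - \frac{3}{26}$ ($p = \frac{21}{-182} = 21 \left(- \frac{1}{182}\right) = - \frac{3}{26} \approx -0.11538$)
$I{\left(M \right)} = - \frac{\sqrt{M}}{26}$ ($I{\left(M \right)} = \frac{\left(- \frac{3}{26}\right) \sqrt{M}}{3} = - \frac{\sqrt{M}}{26}$)
$Q = \frac{5403}{8}$ ($Q = - \frac{5403}{-8} = \left(-5403\right) \left(- \frac{1}{8}\right) = \frac{5403}{8} \approx 675.38$)
$\left(-26677 + Q\right) \left(I{\left(-59 \right)} - 5033\right) = \left(-26677 + \frac{5403}{8}\right) \left(- \frac{\sqrt{-59}}{26} - 5033\right) = - \frac{208013 \left(- \frac{i \sqrt{59}}{26} - 5033\right)}{8} = - \frac{208013 \left(-5033 - \frac{i \sqrt{59}}{26}\right)}{8} = \frac{1046929429}{8} + \frac{16001 i \sqrt{59}}{16}$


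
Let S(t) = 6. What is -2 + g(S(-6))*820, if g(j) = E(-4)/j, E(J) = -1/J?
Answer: 193/6 ≈ 32.167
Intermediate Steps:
g(j) = 1/(4*j) (g(j) = (-1/(-4))/j = (-1*(-¼))/j = 1/(4*j))
-2 + g(S(-6))*820 = -2 + ((¼)/6)*820 = -2 + ((¼)*(⅙))*820 = -2 + (1/24)*820 = -2 + 205/6 = 193/6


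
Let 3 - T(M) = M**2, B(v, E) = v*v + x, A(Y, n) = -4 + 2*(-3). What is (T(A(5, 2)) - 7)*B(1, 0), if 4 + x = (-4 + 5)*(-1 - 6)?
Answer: 1040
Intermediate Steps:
x = -11 (x = -4 + (-4 + 5)*(-1 - 6) = -4 + 1*(-7) = -4 - 7 = -11)
A(Y, n) = -10 (A(Y, n) = -4 - 6 = -10)
B(v, E) = -11 + v**2 (B(v, E) = v*v - 11 = v**2 - 11 = -11 + v**2)
T(M) = 3 - M**2
(T(A(5, 2)) - 7)*B(1, 0) = ((3 - 1*(-10)**2) - 7)*(-11 + 1**2) = ((3 - 1*100) - 7)*(-11 + 1) = ((3 - 100) - 7)*(-10) = (-97 - 7)*(-10) = -104*(-10) = 1040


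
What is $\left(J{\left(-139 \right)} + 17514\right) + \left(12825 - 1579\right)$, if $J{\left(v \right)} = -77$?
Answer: $28683$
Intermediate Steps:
$\left(J{\left(-139 \right)} + 17514\right) + \left(12825 - 1579\right) = \left(-77 + 17514\right) + \left(12825 - 1579\right) = 17437 + \left(12825 - 1579\right) = 17437 + 11246 = 28683$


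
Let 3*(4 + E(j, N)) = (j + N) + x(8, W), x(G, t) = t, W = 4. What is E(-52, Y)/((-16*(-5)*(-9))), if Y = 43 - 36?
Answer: 53/2160 ≈ 0.024537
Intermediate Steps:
Y = 7
E(j, N) = -8/3 + N/3 + j/3 (E(j, N) = -4 + ((j + N) + 4)/3 = -4 + ((N + j) + 4)/3 = -4 + (4 + N + j)/3 = -4 + (4/3 + N/3 + j/3) = -8/3 + N/3 + j/3)
E(-52, Y)/((-16*(-5)*(-9))) = (-8/3 + (⅓)*7 + (⅓)*(-52))/((-16*(-5)*(-9))) = (-8/3 + 7/3 - 52/3)/((80*(-9))) = -53/3/(-720) = -53/3*(-1/720) = 53/2160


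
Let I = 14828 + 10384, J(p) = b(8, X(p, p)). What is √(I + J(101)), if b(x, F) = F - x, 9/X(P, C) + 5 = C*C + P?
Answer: √2672335072309/10297 ≈ 158.76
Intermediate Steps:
X(P, C) = 9/(-5 + P + C²) (X(P, C) = 9/(-5 + (C*C + P)) = 9/(-5 + (C² + P)) = 9/(-5 + (P + C²)) = 9/(-5 + P + C²))
J(p) = -8 + 9/(-5 + p + p²) (J(p) = 9/(-5 + p + p²) - 1*8 = 9/(-5 + p + p²) - 8 = -8 + 9/(-5 + p + p²))
I = 25212
√(I + J(101)) = √(25212 + (-8 + 9/(-5 + 101 + 101²))) = √(25212 + (-8 + 9/(-5 + 101 + 10201))) = √(25212 + (-8 + 9/10297)) = √(25212 - 82367/10297) = √(259525597/10297) = √2672335072309/10297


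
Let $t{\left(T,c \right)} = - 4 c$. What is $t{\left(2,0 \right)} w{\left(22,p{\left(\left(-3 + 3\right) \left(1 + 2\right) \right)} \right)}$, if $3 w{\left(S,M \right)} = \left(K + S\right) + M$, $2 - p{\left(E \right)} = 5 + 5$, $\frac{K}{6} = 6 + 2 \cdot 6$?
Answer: $0$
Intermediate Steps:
$K = 108$ ($K = 6 \left(6 + 2 \cdot 6\right) = 6 \left(6 + 12\right) = 6 \cdot 18 = 108$)
$p{\left(E \right)} = -8$ ($p{\left(E \right)} = 2 - \left(5 + 5\right) = 2 - 10 = -8$)
$w{\left(S,M \right)} = 36 + \frac{M}{3} + \frac{S}{3}$ ($w{\left(S,M \right)} = \frac{\left(108 + S\right) + M}{3} = \frac{108 + M + S}{3} = 36 + \frac{M}{3} + \frac{S}{3}$)
$t{\left(2,0 \right)} w{\left(22,p{\left(\left(-3 + 3\right) \left(1 + 2\right) \right)} \right)} = \left(-4\right) 0 \left(36 + \frac{1}{3} \left(-8\right) + \frac{1}{3} \cdot 22\right) = 0 \left(36 - \frac{8}{3} + \frac{22}{3}\right) = 0 \cdot \frac{122}{3} = 0$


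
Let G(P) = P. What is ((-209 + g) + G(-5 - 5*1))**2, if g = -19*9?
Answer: 152100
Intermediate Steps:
g = -171
((-209 + g) + G(-5 - 5*1))**2 = ((-209 - 171) + (-5 - 5*1))**2 = (-380 + (-5 - 5))**2 = (-380 - 10)**2 = (-390)**2 = 152100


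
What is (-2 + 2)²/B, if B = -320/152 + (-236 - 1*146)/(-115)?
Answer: 0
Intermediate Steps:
B = 2658/2185 (B = -320*1/152 + (-236 - 146)*(-1/115) = -40/19 - 382*(-1/115) = -40/19 + 382/115 = 2658/2185 ≈ 1.2165)
(-2 + 2)²/B = (-2 + 2)²/(2658/2185) = 0²*(2185/2658) = 0*(2185/2658) = 0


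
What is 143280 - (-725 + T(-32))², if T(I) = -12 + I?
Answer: -448081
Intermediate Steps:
143280 - (-725 + T(-32))² = 143280 - (-725 + (-12 - 32))² = 143280 - (-725 - 44)² = 143280 - 1*(-769)² = 143280 - 1*591361 = 143280 - 591361 = -448081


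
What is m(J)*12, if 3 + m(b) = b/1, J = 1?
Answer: -24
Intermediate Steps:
m(b) = -3 + b (m(b) = -3 + b/1 = -3 + b*1 = -3 + b)
m(J)*12 = (-3 + 1)*12 = -2*12 = -24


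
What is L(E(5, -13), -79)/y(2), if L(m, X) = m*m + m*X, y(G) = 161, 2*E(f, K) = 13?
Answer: -1885/644 ≈ -2.9270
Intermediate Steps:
E(f, K) = 13/2 (E(f, K) = (½)*13 = 13/2)
L(m, X) = m² + X*m
L(E(5, -13), -79)/y(2) = (13*(-79 + 13/2)/2)/161 = ((13/2)*(-145/2))*(1/161) = -1885/4*1/161 = -1885/644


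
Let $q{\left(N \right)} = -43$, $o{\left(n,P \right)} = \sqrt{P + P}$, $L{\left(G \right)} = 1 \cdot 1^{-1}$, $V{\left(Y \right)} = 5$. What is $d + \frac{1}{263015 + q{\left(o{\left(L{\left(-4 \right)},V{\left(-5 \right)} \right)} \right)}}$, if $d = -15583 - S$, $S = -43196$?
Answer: $\frac{7261445837}{262972} \approx 27613.0$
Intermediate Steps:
$L{\left(G \right)} = 1$ ($L{\left(G \right)} = 1 \cdot 1 = 1$)
$d = 27613$ ($d = -15583 - -43196 = -15583 + 43196 = 27613$)
$o{\left(n,P \right)} = \sqrt{2} \sqrt{P}$ ($o{\left(n,P \right)} = \sqrt{2 P} = \sqrt{2} \sqrt{P}$)
$d + \frac{1}{263015 + q{\left(o{\left(L{\left(-4 \right)},V{\left(-5 \right)} \right)} \right)}} = 27613 + \frac{1}{263015 - 43} = 27613 + \frac{1}{262972} = \frac{7261445837}{262972}$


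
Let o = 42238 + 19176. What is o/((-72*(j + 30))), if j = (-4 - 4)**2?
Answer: -30707/3384 ≈ -9.0742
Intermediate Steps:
j = 64 (j = (-8)**2 = 64)
o = 61414
o/((-72*(j + 30))) = 61414/((-72*(64 + 30))) = 61414/((-72*94)) = 61414/(-6768) = 61414*(-1/6768) = -30707/3384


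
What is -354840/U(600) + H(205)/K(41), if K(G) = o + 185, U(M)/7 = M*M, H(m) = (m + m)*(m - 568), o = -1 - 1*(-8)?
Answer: -65124953/84000 ≈ -775.30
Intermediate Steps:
o = 7 (o = -1 + 8 = 7)
H(m) = 2*m*(-568 + m) (H(m) = (2*m)*(-568 + m) = 2*m*(-568 + m))
U(M) = 7*M**2 (U(M) = 7*(M*M) = 7*M**2)
K(G) = 192 (K(G) = 7 + 185 = 192)
-354840/U(600) + H(205)/K(41) = -354840/(7*600**2) + (2*205*(-568 + 205))/192 = -354840/(7*360000) + (2*205*(-363))*(1/192) = -354840/2520000 - 148830*1/192 = -354840*1/2520000 - 24805/32 = -2957/21000 - 24805/32 = -65124953/84000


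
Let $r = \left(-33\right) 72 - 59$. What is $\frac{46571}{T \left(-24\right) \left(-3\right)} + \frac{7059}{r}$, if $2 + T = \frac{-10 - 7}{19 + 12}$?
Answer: $- \frac{3555563527}{13850280} \approx -256.71$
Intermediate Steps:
$T = - \frac{79}{31}$ ($T = -2 + \frac{-10 - 7}{19 + 12} = -2 - \frac{17}{31} = - \frac{79}{31} \approx -2.5484$)
$r = -2435$ ($r = -2376 - 59 = -2435$)
$\frac{46571}{T \left(-24\right) \left(-3\right)} + \frac{7059}{r} = \frac{46571}{\left(- \frac{79}{31}\right) \left(-24\right) \left(-3\right)} + \frac{7059}{-2435} = \frac{46571}{\frac{1896}{31} \left(-3\right)} + 7059 \left(- \frac{1}{2435}\right) = \frac{46571}{- \frac{5688}{31}} - \frac{7059}{2435} = 46571 \left(- \frac{31}{5688}\right) - \frac{7059}{2435} = - \frac{1443701}{5688} - \frac{7059}{2435} = - \frac{3555563527}{13850280}$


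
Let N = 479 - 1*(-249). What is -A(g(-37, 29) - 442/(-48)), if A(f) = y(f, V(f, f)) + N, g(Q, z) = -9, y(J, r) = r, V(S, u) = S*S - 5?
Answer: -416473/576 ≈ -723.04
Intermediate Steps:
V(S, u) = -5 + S² (V(S, u) = S² - 5 = -5 + S²)
N = 728 (N = 479 + 249 = 728)
A(f) = 723 + f² (A(f) = (-5 + f²) + 728 = 723 + f²)
-A(g(-37, 29) - 442/(-48)) = -(723 + (-9 - 442/(-48))²) = -(723 + (-9 - 442*(-1)/48)²) = -(723 + (-9 - 1*(-221/24))²) = -(723 + (-9 + 221/24)²) = -(723 + (5/24)²) = -(723 + 25/576) = -1*416473/576 = -416473/576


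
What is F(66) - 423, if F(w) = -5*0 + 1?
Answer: -422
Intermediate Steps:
F(w) = 1 (F(w) = 0 + 1 = 1)
F(66) - 423 = 1 - 423 = -422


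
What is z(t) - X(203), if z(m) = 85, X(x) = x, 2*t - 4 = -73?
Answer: -118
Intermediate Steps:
t = -69/2 (t = 2 + (1/2)*(-73) = 2 - 73/2 = -69/2 ≈ -34.500)
z(t) - X(203) = 85 - 1*203 = 85 - 203 = -118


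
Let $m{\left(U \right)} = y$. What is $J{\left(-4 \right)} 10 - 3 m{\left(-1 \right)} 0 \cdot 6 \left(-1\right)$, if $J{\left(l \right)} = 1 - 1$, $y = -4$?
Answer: $0$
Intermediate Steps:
$m{\left(U \right)} = -4$
$J{\left(l \right)} = 0$ ($J{\left(l \right)} = 1 - 1 = 0$)
$J{\left(-4 \right)} 10 - 3 m{\left(-1 \right)} 0 \cdot 6 \left(-1\right) = 0 \cdot 10 \left(-3\right) \left(-4\right) 0 \cdot 6 \left(-1\right) = 0 \cdot 10 \cdot 12 \cdot 0 \cdot 6 \left(-1\right) = 0 \cdot 10 \cdot 0 \cdot 6 \left(-1\right) = 0 \cdot 10 \cdot 0 \left(-1\right) = 0 \cdot 0 \left(-1\right) = 0 \left(-1\right) = 0$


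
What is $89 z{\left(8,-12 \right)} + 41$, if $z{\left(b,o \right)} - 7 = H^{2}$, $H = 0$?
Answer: $664$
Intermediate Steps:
$z{\left(b,o \right)} = 7$ ($z{\left(b,o \right)} = 7 + 0^{2} = 7 + 0 = 7$)
$89 z{\left(8,-12 \right)} + 41 = 89 \cdot 7 + 41 = 623 + 41 = 664$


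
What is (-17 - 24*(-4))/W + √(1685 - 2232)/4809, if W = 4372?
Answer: 79/4372 + I*√547/4809 ≈ 0.01807 + 0.0048634*I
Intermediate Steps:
(-17 - 24*(-4))/W + √(1685 - 2232)/4809 = (-17 - 24*(-4))/4372 + √(1685 - 2232)/4809 = (-17 + 96)*(1/4372) + √(-547)*(1/4809) = 79*(1/4372) + (I*√547)*(1/4809) = 79/4372 + I*√547/4809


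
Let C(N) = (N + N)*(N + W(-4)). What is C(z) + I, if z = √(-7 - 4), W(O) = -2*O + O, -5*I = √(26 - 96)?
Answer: -22 + 8*I*√11 - I*√70/5 ≈ -22.0 + 24.86*I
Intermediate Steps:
I = -I*√70/5 (I = -√(26 - 96)/5 = -I*√70/5 ≈ -1.6733*I)
W(O) = -O
z = I*√11 (z = √(-11) = I*√11 ≈ 3.3166*I)
C(N) = 2*N*(4 + N) (C(N) = (N + N)*(N - 1*(-4)) = (2*N)*(N + 4) = (2*N)*(4 + N) = 2*N*(4 + N))
C(z) + I = 2*(I*√11)*(4 + I*√11) - I*√70/5 = 2*I*√11*(4 + I*√11) - I*√70/5 = -I*√70/5 + 2*I*√11*(4 + I*√11)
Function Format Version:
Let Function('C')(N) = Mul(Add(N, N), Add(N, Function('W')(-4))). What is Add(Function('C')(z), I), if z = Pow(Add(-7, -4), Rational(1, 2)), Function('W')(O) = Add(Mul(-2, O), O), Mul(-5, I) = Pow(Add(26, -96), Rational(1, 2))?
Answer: Add(-22, Mul(8, I, Pow(11, Rational(1, 2))), Mul(Rational(-1, 5), I, Pow(70, Rational(1, 2)))) ≈ Add(-22.000, Mul(24.860, I))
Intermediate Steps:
I = Mul(Rational(-1, 5), I, Pow(70, Rational(1, 2))) (I = Mul(Rational(-1, 5), Pow(Add(26, -96), Rational(1, 2))) = Mul(Rational(-1, 5), Pow(-70, Rational(1, 2))) = Mul(Rational(-1, 5), Mul(I, Pow(70, Rational(1, 2)))) = Mul(Rational(-1, 5), I, Pow(70, Rational(1, 2))) ≈ Mul(-1.6733, I))
Function('W')(O) = Mul(-1, O)
z = Mul(I, Pow(11, Rational(1, 2))) (z = Pow(-11, Rational(1, 2)) = Mul(I, Pow(11, Rational(1, 2))) ≈ Mul(3.3166, I))
Function('C')(N) = Mul(2, N, Add(4, N)) (Function('C')(N) = Mul(Add(N, N), Add(N, Mul(-1, -4))) = Mul(Mul(2, N), Add(N, 4)) = Mul(Mul(2, N), Add(4, N)) = Mul(2, N, Add(4, N)))
Add(Function('C')(z), I) = Add(Mul(2, Mul(I, Pow(11, Rational(1, 2))), Add(4, Mul(I, Pow(11, Rational(1, 2))))), Mul(Rational(-1, 5), I, Pow(70, Rational(1, 2)))) = Add(Mul(2, I, Pow(11, Rational(1, 2)), Add(4, Mul(I, Pow(11, Rational(1, 2))))), Mul(Rational(-1, 5), I, Pow(70, Rational(1, 2)))) = Add(Mul(Rational(-1, 5), I, Pow(70, Rational(1, 2))), Mul(2, I, Pow(11, Rational(1, 2)), Add(4, Mul(I, Pow(11, Rational(1, 2))))))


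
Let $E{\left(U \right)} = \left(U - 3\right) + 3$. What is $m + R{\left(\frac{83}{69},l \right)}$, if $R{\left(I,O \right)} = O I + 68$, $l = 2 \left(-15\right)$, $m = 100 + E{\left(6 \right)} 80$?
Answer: $\frac{14074}{23} \approx 611.91$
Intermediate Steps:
$E{\left(U \right)} = U$ ($E{\left(U \right)} = \left(-3 + U\right) + 3 = U$)
$m = 580$ ($m = 100 + 6 \cdot 80 = 100 + 480 = 580$)
$l = -30$
$R{\left(I,O \right)} = 68 + I O$ ($R{\left(I,O \right)} = I O + 68 = 68 + I O$)
$m + R{\left(\frac{83}{69},l \right)} = 580 + \left(68 + \frac{83}{69} \left(-30\right)\right) = 580 + \left(68 - \frac{830}{23}\right) = 580 + \frac{734}{23} = \frac{14074}{23}$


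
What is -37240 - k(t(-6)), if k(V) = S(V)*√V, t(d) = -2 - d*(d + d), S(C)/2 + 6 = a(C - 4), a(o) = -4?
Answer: -37240 + 20*I*√74 ≈ -37240.0 + 172.05*I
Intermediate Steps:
S(C) = -20 (S(C) = -12 + 2*(-4) = -12 - 8 = -20)
t(d) = -2 - 2*d² (t(d) = -2 - d*2*d = -2 - 2*d²)
k(V) = -20*√V
-37240 - k(t(-6)) = -37240 - (-20)*√(-2 - 2*(-6)²) = -37240 - (-20)*√(-2 - 2*36) = -37240 - (-20)*√(-2 - 72) = -37240 - (-20)*√(-74) = -37240 - (-20)*I*√74 = -37240 + 20*I*√74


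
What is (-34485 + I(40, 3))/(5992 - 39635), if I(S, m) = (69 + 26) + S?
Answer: 34350/33643 ≈ 1.0210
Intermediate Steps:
I(S, m) = 95 + S
(-34485 + I(40, 3))/(5992 - 39635) = (-34485 + (95 + 40))/(5992 - 39635) = (-34485 + 135)/(-33643) = -34350*(-1/33643) = 34350/33643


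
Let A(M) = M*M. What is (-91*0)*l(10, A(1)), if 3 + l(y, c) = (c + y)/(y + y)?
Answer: 0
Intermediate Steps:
A(M) = M²
l(y, c) = -3 + (c + y)/(2*y) (l(y, c) = -3 + (c + y)/(y + y) = -3 + (c + y)/((2*y)) = -3 + (c + y)*(1/(2*y)) = -3 + (c + y)/(2*y))
(-91*0)*l(10, A(1)) = (-91*0)*((½)*(1² - 5*10)/10) = 0*((½)*(⅒)*(1 - 50)) = 0*((½)*(⅒)*(-49)) = 0*(-49/20) = 0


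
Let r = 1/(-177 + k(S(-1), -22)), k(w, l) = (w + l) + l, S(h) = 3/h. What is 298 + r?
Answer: 66751/224 ≈ 298.00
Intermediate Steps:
k(w, l) = w + 2*l (k(w, l) = (l + w) + l = w + 2*l)
r = -1/224 (r = 1/(-177 + (3/(-1) + 2*(-22))) = 1/(-177 + (3*(-1) - 44)) = 1/(-177 + (-3 - 44)) = 1/(-177 - 47) = 1/(-224) = -1/224 ≈ -0.0044643)
298 + r = 298 - 1/224 = 66751/224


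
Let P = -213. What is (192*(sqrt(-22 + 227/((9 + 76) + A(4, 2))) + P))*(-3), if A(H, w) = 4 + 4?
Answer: 122688 - 192*I*sqrt(169167)/31 ≈ 1.2269e+5 - 2547.4*I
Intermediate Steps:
A(H, w) = 8
(192*(sqrt(-22 + 227/((9 + 76) + A(4, 2))) + P))*(-3) = (192*(sqrt(-22 + 227/((9 + 76) + 8)) - 213))*(-3) = (192*(sqrt(-22 + 227/(85 + 8)) - 213))*(-3) = (192*(sqrt(-22 + 227/93) - 213))*(-3) = (192*(sqrt(-1819/93) - 213))*(-3) = (192*(I*sqrt(169167)/93 - 213))*(-3) = (192*(-213 + I*sqrt(169167)/93))*(-3) = (-40896 + 64*I*sqrt(169167)/31)*(-3) = 122688 - 192*I*sqrt(169167)/31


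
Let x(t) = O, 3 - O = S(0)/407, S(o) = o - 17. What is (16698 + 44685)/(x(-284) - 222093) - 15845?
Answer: -1432264245866/90390613 ≈ -15845.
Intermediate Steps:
S(o) = -17 + o
O = 1238/407 (O = 3 - (-17 + 0)/407 = 3 - (-17)/407 = 3 - 1*(-17/407) = 3 + 17/407 = 1238/407 ≈ 3.0418)
x(t) = 1238/407
(16698 + 44685)/(x(-284) - 222093) - 15845 = (16698 + 44685)/(1238/407 - 222093) - 15845 = 61383/(-90390613/407) - 15845 = 61383*(-407/90390613) - 15845 = -24982881/90390613 - 15845 = -1432264245866/90390613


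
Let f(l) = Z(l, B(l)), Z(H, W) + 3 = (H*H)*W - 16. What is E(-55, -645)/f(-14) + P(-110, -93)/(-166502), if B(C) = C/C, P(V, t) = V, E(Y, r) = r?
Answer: -17895720/4911809 ≈ -3.6434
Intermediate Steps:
B(C) = 1
Z(H, W) = -19 + W*H**2 (Z(H, W) = -3 + ((H*H)*W - 16) = -3 + (H**2*W - 16) = -3 + (W*H**2 - 16) = -3 + (-16 + W*H**2) = -19 + W*H**2)
f(l) = -19 + l**2 (f(l) = -19 + 1*l**2 = -19 + l**2)
E(-55, -645)/f(-14) + P(-110, -93)/(-166502) = -645/(-19 + (-14)**2) - 110/(-166502) = -645/(-19 + 196) - 110*(-1/166502) = -645/177 + 55/83251 = -645*1/177 + 55/83251 = -215/59 + 55/83251 = -17895720/4911809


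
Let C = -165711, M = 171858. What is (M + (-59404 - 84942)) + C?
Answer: -138199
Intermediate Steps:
(M + (-59404 - 84942)) + C = (171858 + (-59404 - 84942)) - 165711 = (171858 - 144346) - 165711 = 27512 - 165711 = -138199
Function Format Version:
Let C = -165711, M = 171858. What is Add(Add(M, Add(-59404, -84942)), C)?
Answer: -138199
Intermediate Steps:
Add(Add(M, Add(-59404, -84942)), C) = Add(Add(171858, Add(-59404, -84942)), -165711) = Add(Add(171858, -144346), -165711) = Add(27512, -165711) = -138199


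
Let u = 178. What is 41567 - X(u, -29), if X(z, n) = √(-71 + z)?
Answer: 41567 - √107 ≈ 41557.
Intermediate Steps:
41567 - X(u, -29) = 41567 - √(-71 + 178) = 41567 - √107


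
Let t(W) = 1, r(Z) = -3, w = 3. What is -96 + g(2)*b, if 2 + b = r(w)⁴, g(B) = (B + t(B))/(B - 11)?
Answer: -367/3 ≈ -122.33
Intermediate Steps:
g(B) = (1 + B)/(-11 + B) (g(B) = (B + 1)/(B - 11) = (1 + B)/(-11 + B))
b = 79 (b = -2 + (-3)⁴ = -2 + 81 = 79)
-96 + g(2)*b = -96 + ((1 + 2)/(-11 + 2))*79 = -96 + (3/(-9))*79 = -96 - ⅑*3*79 = -96 - ⅓*79 = -96 - 79/3 = -367/3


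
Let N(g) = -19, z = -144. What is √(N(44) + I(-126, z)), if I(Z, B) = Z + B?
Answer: 17*I ≈ 17.0*I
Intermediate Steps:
I(Z, B) = B + Z
√(N(44) + I(-126, z)) = √(-19 + (-144 - 126)) = √(-19 - 270) = √(-289) = 17*I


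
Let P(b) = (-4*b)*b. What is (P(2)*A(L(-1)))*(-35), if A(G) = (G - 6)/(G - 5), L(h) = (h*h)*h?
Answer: 1960/3 ≈ 653.33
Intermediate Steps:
P(b) = -4*b**2
L(h) = h**3 (L(h) = h**2*h = h**3)
A(G) = (-6 + G)/(-5 + G)
(P(2)*A(L(-1)))*(-35) = ((-4*2**2)*((-6 + (-1)**3)/(-5 + (-1)**3)))*(-35) = ((-4*4)*((-6 - 1)/(-5 - 1)))*(-35) = -16*(-7)/(-6)*(-35) = -(-8)*(-7)/3*(-35) = -16*7/6*(-35) = -56/3*(-35) = 1960/3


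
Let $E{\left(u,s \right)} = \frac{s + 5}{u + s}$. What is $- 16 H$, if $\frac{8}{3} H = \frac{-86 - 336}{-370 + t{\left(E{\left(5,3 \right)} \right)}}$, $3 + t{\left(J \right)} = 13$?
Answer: $- \frac{211}{30} \approx -7.0333$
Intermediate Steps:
$E{\left(u,s \right)} = \frac{5 + s}{s + u}$
$t{\left(J \right)} = 10$ ($t{\left(J \right)} = -3 + 13 = 10$)
$H = \frac{211}{480}$ ($H = \frac{3 \frac{-86 - 336}{-370 + 10}}{8} = \frac{3 \left(- \frac{422}{-360}\right)}{8} = \frac{3 \left(\left(-422\right) \left(- \frac{1}{360}\right)\right)}{8} = \frac{3}{8} \cdot \frac{211}{180} = \frac{211}{480} \approx 0.43958$)
$- 16 H = \left(-16\right) \frac{211}{480} = - \frac{211}{30}$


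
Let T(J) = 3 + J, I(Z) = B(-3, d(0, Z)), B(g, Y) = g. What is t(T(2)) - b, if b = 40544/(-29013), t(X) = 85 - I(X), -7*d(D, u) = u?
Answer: 2593688/29013 ≈ 89.397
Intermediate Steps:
d(D, u) = -u/7
I(Z) = -3
t(X) = 88 (t(X) = 85 - 1*(-3) = 85 + 3 = 88)
b = -40544/29013 (b = 40544*(-1/29013) = -40544/29013 ≈ -1.3974)
t(T(2)) - b = 88 - 1*(-40544/29013) = 88 + 40544/29013 = 2593688/29013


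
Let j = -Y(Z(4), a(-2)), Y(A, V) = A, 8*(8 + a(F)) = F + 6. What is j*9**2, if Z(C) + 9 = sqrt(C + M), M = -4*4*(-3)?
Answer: 729 - 162*sqrt(13) ≈ 144.90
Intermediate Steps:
M = 48 (M = -16*(-3) = 48)
a(F) = -29/4 + F/8 (a(F) = -8 + (F + 6)/8 = -8 + (6 + F)/8 = -8 + (3/4 + F/8) = -29/4 + F/8)
Z(C) = -9 + sqrt(48 + C) (Z(C) = -9 + sqrt(C + 48) = -9 + sqrt(48 + C))
j = 9 - 2*sqrt(13) (j = -(-9 + sqrt(48 + 4)) = -(-9 + sqrt(52)) = -(-9 + 2*sqrt(13)) = 9 - 2*sqrt(13) ≈ 1.7889)
j*9**2 = (9 - 2*sqrt(13))*9**2 = (9 - 2*sqrt(13))*81 = 729 - 162*sqrt(13)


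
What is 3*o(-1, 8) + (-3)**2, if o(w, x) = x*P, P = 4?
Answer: 105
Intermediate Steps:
o(w, x) = 4*x (o(w, x) = x*4 = 4*x)
3*o(-1, 8) + (-3)**2 = 3*(4*8) + (-3)**2 = 3*32 + 9 = 96 + 9 = 105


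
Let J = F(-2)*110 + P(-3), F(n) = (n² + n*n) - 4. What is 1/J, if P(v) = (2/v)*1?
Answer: 3/1318 ≈ 0.0022762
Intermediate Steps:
F(n) = -4 + 2*n² (F(n) = (n² + n²) - 4 = 2*n² - 4 = -4 + 2*n²)
P(v) = 2/v
J = 1318/3 (J = (-4 + 2*(-2)²)*110 + 2/(-3) = (-4 + 2*4)*110 + 2*(-⅓) = (-4 + 8)*110 - ⅔ = 4*110 - ⅔ = 440 - ⅔ = 1318/3 ≈ 439.33)
1/J = 1/(1318/3) = 3/1318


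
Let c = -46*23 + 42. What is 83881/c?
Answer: -83881/1016 ≈ -82.560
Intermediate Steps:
c = -1016 (c = -1058 + 42 = -1016)
83881/c = 83881/(-1016) = 83881*(-1/1016) = -83881/1016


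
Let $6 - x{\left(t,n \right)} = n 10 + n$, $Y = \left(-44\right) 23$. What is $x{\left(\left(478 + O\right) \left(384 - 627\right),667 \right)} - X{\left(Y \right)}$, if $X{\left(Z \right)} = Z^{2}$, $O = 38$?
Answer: $-1031475$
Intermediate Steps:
$Y = -1012$
$x{\left(t,n \right)} = 6 - 11 n$ ($x{\left(t,n \right)} = 6 - \left(n 10 + n\right) = 6 - \left(10 n + n\right) = 6 - 11 n$)
$x{\left(\left(478 + O\right) \left(384 - 627\right),667 \right)} - X{\left(Y \right)} = \left(6 - 7337\right) - \left(-1012\right)^{2} = \left(6 - 7337\right) - 1024144 = -7331 - 1024144 = -1031475$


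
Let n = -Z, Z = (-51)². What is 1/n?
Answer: -1/2601 ≈ -0.00038447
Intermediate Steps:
Z = 2601
n = -2601 (n = -1*2601 = -2601)
1/n = 1/(-2601) = -1/2601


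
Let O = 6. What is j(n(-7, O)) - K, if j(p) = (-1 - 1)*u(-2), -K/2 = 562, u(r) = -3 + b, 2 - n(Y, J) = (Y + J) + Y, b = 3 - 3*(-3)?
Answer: 1106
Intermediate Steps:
b = 12 (b = 3 + 9 = 12)
n(Y, J) = 2 - J - 2*Y (n(Y, J) = 2 - ((Y + J) + Y) = 2 - ((J + Y) + Y) = 2 - (J + 2*Y) = 2 + (-J - 2*Y) = 2 - J - 2*Y)
u(r) = 9 (u(r) = -3 + 12 = 9)
K = -1124 (K = -2*562 = -1124)
j(p) = -18 (j(p) = (-1 - 1)*9 = -2*9 = -18)
j(n(-7, O)) - K = -18 - 1*(-1124) = -18 + 1124 = 1106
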